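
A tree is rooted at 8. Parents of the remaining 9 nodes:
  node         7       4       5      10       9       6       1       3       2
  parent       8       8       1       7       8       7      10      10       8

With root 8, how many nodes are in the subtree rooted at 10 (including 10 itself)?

4

10's subtree: {10, 1, 3, 5}, size 4.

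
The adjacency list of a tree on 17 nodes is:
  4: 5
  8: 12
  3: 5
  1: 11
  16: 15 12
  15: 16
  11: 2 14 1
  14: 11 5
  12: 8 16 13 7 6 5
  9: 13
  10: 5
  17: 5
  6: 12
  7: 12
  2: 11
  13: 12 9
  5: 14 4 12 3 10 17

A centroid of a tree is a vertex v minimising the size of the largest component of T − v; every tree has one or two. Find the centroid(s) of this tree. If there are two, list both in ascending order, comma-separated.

5

If 5 is removed the pieces have sizes 8, 4, 1, 1, 1, 1, all ≤ ⌊17/2⌋ = 8.
No neighbour of 5 does as well, so 5 is the unique centroid.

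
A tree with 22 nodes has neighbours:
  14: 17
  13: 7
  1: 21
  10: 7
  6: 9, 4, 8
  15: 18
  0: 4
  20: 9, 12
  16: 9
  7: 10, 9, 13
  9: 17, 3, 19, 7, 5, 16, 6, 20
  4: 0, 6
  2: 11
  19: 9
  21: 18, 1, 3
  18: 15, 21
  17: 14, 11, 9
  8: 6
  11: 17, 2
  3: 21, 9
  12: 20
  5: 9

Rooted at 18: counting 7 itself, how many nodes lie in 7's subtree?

7's subtree: {7, 13, 10}, size 3.

3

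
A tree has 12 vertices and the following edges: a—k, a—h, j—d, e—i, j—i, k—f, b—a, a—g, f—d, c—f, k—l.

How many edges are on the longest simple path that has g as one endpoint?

The node farthest from g is e, via g–a–k–f–d–j–i–e — 7 edges.

7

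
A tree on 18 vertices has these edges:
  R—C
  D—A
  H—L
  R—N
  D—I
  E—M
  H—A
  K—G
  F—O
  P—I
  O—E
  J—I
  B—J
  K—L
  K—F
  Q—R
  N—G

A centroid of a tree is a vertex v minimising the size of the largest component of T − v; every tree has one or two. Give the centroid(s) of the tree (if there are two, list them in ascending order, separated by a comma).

If K is removed the pieces have sizes 8, 5, 4, all ≤ ⌊18/2⌋ = 9.
Every other node leaves some component of size > 9, so the centroid is unique.

K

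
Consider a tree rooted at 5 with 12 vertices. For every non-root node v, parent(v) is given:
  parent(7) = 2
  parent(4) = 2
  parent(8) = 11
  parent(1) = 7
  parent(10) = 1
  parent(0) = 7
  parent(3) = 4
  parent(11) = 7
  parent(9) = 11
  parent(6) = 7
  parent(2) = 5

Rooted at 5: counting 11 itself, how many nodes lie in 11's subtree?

The subtree rooted at 11 contains: 11, 8, 9 — 3 nodes.

3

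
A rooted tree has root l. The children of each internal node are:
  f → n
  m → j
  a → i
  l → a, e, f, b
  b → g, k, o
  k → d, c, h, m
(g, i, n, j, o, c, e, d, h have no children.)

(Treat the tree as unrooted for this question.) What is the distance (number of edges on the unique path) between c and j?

c – k – m – j: 3 edges.

3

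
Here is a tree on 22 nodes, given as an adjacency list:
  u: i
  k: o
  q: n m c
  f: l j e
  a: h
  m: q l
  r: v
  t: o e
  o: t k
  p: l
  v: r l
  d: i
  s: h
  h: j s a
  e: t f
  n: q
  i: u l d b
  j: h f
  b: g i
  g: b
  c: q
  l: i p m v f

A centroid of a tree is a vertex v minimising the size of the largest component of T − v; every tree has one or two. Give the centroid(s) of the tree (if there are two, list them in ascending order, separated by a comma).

l

If l is removed the pieces have sizes 9, 5, 4, 2, 1, all ≤ ⌊22/2⌋ = 11.
No neighbour of l does as well, so l is the unique centroid.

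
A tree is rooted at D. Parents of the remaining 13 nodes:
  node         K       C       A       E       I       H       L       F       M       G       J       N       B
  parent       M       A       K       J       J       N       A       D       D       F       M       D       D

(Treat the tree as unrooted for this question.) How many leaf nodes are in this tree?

7

The leaves are B, C, E, G, H, I, L.
That is 7 leaves.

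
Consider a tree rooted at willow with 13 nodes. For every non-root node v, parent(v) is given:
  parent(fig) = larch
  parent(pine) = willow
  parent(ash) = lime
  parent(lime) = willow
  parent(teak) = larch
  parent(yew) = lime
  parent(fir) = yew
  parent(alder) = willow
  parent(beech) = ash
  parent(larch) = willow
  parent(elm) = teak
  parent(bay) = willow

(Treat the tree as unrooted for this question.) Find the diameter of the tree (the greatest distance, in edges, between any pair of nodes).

A longest path is beech-ash-lime-willow-larch-teak-elm, with 6 edges.

6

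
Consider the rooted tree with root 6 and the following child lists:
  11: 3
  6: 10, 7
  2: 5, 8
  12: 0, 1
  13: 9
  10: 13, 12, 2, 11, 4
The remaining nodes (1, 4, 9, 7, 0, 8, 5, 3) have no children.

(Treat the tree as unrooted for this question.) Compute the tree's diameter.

4

A longest path is 7-6-10-11-3, with 4 edges.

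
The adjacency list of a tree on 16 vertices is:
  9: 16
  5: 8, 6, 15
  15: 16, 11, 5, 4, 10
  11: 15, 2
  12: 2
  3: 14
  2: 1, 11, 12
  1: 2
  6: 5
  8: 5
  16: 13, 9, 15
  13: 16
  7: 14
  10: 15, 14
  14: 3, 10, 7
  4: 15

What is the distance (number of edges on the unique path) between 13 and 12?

The path is 13 – 16 – 15 – 11 – 2 – 12, which has 5 edges.

5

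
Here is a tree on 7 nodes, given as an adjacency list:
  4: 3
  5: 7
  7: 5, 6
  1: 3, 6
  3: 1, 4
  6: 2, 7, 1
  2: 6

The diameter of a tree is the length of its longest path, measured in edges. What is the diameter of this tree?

5

A longest path is 5 - 7 - 6 - 1 - 3 - 4, with 5 edges.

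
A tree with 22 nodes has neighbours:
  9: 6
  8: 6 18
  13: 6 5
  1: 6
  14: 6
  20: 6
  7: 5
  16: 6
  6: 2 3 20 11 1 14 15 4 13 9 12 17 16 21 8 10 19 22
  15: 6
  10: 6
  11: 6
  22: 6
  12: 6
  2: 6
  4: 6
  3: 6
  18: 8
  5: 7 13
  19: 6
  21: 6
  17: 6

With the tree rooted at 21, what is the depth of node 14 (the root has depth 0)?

2

Climbing from 14 to the root: 14 – 6 – 21. That's 2 steps.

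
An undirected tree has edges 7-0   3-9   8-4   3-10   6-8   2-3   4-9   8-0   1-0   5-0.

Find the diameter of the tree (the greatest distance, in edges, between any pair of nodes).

6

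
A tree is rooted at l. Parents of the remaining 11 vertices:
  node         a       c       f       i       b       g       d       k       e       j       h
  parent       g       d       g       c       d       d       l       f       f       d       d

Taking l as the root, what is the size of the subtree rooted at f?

Descendants of f (including itself): f, k, e. That's 3.

3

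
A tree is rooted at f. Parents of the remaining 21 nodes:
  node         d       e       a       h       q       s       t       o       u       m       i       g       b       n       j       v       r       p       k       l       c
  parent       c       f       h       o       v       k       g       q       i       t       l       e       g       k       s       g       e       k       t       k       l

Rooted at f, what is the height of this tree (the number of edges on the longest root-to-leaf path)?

7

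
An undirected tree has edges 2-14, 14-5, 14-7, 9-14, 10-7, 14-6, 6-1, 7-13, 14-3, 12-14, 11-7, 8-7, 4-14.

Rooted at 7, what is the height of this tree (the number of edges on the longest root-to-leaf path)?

3

1 sits deepest: 7–14–6–1 — 3 edges from the root.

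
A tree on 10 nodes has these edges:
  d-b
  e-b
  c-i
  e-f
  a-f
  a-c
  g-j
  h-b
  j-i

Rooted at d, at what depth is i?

Path from d to i: d → b → e → f → a → c → i, which has 6 edges.

6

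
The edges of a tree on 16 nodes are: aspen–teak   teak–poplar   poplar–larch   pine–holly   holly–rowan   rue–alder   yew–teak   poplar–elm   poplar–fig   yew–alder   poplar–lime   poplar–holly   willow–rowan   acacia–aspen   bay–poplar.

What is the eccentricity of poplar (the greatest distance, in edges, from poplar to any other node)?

4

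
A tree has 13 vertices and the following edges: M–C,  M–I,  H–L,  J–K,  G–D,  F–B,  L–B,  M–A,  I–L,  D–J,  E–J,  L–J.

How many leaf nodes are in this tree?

Exactly 7 nodes have a single neighbour: A, C, E, F, G, H, K.

7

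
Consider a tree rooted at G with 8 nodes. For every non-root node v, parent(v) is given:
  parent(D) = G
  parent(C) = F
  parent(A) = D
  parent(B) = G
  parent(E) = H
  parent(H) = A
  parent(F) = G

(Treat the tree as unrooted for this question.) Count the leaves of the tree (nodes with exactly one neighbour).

3

Degree-1 nodes: B, C, E — 3 of them.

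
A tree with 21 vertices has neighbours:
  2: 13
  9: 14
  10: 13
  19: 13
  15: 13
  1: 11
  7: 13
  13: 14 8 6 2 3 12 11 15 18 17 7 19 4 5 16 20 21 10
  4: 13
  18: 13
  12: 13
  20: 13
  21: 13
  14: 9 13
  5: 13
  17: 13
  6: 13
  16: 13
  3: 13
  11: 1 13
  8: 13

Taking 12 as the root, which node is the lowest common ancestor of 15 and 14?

Ancestors of 15 (toward the root): 15, 13, 12.
Ancestors of 14: 14, 13, 12.
The deepest node appearing in both lists is 13.

13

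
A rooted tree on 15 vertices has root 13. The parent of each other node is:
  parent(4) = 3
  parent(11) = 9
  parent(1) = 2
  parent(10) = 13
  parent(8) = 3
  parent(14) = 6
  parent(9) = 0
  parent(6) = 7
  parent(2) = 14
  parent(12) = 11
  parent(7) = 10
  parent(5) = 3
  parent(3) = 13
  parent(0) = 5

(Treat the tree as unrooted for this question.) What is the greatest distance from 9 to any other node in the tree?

Distances from 9 peak at 10, attained at 1.
9-0-5-3-13-10-7-6-14-2-1

10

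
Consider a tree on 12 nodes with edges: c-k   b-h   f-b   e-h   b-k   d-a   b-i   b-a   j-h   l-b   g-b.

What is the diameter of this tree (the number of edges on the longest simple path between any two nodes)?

A longest path is j – h – b – a – d, with 4 edges.

4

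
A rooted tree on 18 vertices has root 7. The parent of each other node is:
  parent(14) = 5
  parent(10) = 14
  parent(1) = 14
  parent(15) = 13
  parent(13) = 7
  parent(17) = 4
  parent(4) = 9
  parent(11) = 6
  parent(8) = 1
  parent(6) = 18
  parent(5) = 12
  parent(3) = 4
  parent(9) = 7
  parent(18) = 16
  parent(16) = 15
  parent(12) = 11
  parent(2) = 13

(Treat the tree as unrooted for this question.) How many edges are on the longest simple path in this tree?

BFS from 8 reaches 17 last, at distance 14; BFS from 17 confirms no node is farther.
Path: 8 – 1 – 14 – 5 – 12 – 11 – 6 – 18 – 16 – 15 – 13 – 7 – 9 – 4 – 17.

14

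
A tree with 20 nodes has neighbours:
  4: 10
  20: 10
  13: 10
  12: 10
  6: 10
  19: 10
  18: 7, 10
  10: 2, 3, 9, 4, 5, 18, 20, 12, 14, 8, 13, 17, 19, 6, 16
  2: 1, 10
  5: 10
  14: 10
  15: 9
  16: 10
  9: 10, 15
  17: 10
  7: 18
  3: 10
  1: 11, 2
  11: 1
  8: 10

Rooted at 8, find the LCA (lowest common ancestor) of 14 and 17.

Path 14→root: 14 10 8; path 17→root: 17 10 8.
First common node: 10.

10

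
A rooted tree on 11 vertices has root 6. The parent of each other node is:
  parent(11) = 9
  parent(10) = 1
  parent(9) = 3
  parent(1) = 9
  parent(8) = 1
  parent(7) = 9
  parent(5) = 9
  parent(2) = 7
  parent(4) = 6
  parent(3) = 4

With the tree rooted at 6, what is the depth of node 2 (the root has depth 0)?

5

Path from 6 to 2: 6 → 4 → 3 → 9 → 7 → 2, which has 5 edges.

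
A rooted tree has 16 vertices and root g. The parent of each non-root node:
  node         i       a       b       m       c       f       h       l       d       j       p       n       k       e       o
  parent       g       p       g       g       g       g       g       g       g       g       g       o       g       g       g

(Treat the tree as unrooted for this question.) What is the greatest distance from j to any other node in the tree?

The node farthest from j is a (n also at distance 3), via j–g–p–a — 3 edges.

3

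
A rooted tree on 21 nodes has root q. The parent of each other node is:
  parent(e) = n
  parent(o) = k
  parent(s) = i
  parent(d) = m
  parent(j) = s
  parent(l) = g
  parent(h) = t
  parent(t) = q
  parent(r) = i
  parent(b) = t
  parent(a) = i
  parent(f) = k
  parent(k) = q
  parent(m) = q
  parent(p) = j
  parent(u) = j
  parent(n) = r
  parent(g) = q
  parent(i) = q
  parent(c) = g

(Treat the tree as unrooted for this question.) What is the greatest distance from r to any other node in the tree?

The node farthest from r is h (f, c, u, d, l, p, b, o also at distance 4), via r – i – q – t – h — 4 edges.

4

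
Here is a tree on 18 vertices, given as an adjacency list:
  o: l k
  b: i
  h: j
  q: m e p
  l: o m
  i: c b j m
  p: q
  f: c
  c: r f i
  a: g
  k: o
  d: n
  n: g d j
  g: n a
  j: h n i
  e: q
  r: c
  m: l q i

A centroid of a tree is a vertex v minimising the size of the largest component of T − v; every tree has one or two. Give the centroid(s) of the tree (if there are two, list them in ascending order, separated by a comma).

Delete i: the remaining components have sizes 7, 6, 3, 1. Max 7 ≤ 9, so i is a centroid.
Every other node leaves some component of size > 9, so the centroid is unique.

i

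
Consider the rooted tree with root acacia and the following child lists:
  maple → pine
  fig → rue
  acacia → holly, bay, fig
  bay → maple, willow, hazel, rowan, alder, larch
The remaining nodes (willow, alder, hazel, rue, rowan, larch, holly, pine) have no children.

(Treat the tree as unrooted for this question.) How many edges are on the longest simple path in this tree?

A longest path is pine–maple–bay–acacia–fig–rue, with 5 edges.

5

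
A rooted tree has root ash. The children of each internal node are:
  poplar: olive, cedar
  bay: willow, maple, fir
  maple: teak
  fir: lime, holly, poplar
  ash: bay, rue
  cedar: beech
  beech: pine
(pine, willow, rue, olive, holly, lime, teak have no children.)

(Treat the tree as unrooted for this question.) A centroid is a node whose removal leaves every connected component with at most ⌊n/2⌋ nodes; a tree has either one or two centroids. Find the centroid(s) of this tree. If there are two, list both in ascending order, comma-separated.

Removing fir splits the tree into components of sizes 6, 5, 1, 1; the largest is 6 ≤ ⌊14/2⌋ = 7.
Every other node leaves some component of size > 7, so the centroid is unique.

fir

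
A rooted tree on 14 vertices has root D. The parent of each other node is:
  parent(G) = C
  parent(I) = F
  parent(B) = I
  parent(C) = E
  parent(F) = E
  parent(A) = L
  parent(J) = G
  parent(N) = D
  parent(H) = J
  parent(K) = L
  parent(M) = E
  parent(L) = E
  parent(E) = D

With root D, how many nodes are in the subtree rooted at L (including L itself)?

3

The subtree rooted at L contains: L, K, A — 3 nodes.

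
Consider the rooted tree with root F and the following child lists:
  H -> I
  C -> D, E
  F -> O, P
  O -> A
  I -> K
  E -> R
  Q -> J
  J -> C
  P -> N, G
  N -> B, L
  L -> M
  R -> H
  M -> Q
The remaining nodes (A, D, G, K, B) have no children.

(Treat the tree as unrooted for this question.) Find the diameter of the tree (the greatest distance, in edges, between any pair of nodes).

BFS from A reaches K last, at distance 14; BFS from K confirms no node is farther.
Path: A – O – F – P – N – L – M – Q – J – C – E – R – H – I – K.

14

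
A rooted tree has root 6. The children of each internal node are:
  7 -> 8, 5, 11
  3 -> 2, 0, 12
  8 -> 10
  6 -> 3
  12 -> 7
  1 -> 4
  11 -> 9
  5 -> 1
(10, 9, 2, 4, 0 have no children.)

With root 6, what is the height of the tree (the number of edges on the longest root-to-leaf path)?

6

A deepest node is 4, reached by 6-3-12-7-5-1-4.
That path has 6 edges, so the height is 6.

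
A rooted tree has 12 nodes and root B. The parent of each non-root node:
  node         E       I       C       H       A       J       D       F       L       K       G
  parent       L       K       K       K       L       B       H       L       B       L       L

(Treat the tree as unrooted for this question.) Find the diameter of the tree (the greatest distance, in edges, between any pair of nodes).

A longest path is D-H-K-L-B-J, with 5 edges.

5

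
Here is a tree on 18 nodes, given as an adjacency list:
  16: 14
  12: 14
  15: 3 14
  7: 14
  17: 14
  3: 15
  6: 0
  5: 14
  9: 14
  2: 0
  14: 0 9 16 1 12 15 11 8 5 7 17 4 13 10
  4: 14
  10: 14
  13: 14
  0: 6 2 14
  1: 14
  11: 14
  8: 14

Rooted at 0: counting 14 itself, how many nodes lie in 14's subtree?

Descendants of 14 (including itself): 14, 9, 12, 13, 4, 1, 16, 15, 7, 8, 17, 10, 11, 5, 3. That's 15.

15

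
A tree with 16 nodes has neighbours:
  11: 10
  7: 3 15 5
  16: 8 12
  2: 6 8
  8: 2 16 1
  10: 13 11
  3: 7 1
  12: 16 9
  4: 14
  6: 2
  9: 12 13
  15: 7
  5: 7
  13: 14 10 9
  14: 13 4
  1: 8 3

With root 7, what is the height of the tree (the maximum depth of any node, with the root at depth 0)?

9

A deepest node is 4, reached by 7 → 3 → 1 → 8 → 16 → 12 → 9 → 13 → 14 → 4.
That path has 9 edges, so the height is 9.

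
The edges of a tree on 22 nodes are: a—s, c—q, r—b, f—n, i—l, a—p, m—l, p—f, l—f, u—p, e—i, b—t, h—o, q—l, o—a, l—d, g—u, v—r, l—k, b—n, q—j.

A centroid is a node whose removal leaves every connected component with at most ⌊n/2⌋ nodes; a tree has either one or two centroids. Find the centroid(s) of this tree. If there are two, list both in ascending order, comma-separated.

f

Delete f: the remaining components have sizes 9, 7, 5. Max 9 ≤ 11, so f is a centroid.
Every other node leaves some component of size > 11, so the centroid is unique.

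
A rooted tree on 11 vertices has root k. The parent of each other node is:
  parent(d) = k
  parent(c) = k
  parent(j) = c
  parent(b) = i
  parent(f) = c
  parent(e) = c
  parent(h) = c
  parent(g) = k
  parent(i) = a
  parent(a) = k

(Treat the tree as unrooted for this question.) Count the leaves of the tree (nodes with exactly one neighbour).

7

Exactly 7 nodes have a single neighbour: b, d, e, f, g, h, j.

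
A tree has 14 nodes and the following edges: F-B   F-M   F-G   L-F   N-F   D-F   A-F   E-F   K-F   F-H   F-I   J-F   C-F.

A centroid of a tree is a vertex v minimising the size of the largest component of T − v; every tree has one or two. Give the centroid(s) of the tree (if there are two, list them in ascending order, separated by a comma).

F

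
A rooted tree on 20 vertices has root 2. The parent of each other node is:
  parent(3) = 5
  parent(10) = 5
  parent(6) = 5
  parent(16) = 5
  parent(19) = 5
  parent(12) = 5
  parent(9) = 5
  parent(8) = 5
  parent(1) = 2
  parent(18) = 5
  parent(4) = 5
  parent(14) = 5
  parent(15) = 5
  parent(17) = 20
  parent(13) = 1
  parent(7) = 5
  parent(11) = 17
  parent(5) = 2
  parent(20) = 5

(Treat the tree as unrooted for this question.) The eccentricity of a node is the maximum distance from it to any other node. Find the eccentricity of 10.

A farthest node from 10 is 11 (13 also at distance 4).
The path 10 – 5 – 20 – 17 – 11 has 4 edges.

4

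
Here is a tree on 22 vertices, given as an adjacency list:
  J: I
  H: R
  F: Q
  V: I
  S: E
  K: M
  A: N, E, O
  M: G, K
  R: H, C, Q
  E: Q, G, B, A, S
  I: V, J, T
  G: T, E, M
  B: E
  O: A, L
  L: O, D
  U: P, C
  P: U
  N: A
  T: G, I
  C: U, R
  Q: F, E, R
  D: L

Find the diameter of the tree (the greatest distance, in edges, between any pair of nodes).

Starting from P, a farthest node is D at distance 9.
One longest path: P-U-C-R-Q-E-A-O-L-D.
So the diameter is 9.

9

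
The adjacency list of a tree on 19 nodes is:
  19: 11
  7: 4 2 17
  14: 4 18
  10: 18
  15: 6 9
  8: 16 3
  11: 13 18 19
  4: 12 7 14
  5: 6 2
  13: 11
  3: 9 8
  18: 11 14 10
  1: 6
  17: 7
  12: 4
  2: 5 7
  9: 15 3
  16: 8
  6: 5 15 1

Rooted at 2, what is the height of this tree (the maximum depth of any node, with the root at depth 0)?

7

A deepest node is 16, reached by 2 → 5 → 6 → 15 → 9 → 3 → 8 → 16.
That path has 7 edges, so the height is 7.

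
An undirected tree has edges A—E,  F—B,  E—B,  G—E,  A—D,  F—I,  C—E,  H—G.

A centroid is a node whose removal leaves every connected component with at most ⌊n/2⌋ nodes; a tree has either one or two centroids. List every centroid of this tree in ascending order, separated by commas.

E

Removing E splits the tree into components of sizes 3, 2, 2, 1; the largest is 3 ≤ ⌊9/2⌋ = 4.
Every other node leaves some component of size > 4, so the centroid is unique.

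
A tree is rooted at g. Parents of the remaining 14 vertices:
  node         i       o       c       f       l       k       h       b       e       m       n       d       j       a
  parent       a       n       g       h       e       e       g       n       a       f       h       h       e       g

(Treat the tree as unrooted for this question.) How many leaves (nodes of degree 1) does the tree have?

9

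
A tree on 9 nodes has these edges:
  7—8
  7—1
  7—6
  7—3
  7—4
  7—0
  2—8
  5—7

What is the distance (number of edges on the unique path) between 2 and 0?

3

Walking from 2: 2–8–7–0. Length 3.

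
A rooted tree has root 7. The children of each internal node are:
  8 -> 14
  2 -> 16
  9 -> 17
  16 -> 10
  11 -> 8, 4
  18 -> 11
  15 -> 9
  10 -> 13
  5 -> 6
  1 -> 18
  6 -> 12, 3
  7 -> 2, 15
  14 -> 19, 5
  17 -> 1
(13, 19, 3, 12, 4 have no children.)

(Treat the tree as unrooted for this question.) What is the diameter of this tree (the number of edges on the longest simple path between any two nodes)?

Starting from 12, a farthest node is 13 at distance 15.
One longest path: 12 - 6 - 5 - 14 - 8 - 11 - 18 - 1 - 17 - 9 - 15 - 7 - 2 - 16 - 10 - 13.
So the diameter is 15.

15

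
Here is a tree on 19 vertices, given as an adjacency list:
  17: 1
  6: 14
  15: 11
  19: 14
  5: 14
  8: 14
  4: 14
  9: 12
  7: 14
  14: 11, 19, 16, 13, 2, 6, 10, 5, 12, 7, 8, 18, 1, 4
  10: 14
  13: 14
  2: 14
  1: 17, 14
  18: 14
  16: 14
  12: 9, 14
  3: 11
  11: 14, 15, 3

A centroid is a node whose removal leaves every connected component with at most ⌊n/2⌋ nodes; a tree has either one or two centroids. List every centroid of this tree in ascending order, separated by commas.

Delete 14: the remaining components have sizes 3, 2, 2, 1, 1, 1, 1, 1, 1, 1, 1, 1, 1, 1. Max 3 ≤ 9, so 14 is a centroid.
Every other node leaves some component of size > 9, so the centroid is unique.

14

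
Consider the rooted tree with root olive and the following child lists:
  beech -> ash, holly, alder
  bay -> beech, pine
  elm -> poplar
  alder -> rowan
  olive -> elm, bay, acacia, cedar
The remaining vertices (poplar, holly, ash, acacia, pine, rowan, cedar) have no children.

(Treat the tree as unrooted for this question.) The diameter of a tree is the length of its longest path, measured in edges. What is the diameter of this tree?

BFS from poplar reaches rowan last, at distance 6; BFS from rowan confirms no node is farther.
Path: poplar – elm – olive – bay – beech – alder – rowan.

6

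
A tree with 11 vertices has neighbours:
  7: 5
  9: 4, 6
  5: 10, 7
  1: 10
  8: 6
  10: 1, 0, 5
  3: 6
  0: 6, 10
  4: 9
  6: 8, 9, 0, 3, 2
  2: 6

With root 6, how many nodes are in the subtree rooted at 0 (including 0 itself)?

The subtree rooted at 0 contains: 0, 10, 5, 1, 7 — 5 nodes.

5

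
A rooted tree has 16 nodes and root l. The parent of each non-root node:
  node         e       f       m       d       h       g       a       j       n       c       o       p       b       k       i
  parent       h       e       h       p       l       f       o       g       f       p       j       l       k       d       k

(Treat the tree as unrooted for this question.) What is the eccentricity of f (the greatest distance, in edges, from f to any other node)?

7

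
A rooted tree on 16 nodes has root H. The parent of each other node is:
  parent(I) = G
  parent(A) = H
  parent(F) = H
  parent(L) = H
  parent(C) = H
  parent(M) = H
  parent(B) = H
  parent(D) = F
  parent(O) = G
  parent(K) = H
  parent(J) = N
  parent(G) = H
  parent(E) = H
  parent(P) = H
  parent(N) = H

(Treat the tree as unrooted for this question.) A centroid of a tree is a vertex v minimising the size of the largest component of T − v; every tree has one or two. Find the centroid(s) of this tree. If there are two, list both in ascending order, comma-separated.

Removing H splits the tree into components of sizes 3, 2, 2, 1, 1, 1, 1, 1, 1, 1, 1; the largest is 3 ≤ ⌊16/2⌋ = 8.
Every other node leaves some component of size > 8, so the centroid is unique.

H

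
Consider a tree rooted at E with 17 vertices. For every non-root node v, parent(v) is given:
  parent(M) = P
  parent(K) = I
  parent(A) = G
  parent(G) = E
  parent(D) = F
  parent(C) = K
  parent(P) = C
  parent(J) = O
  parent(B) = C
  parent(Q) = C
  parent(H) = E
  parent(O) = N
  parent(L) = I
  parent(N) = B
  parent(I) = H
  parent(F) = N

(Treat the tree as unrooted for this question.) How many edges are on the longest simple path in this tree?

10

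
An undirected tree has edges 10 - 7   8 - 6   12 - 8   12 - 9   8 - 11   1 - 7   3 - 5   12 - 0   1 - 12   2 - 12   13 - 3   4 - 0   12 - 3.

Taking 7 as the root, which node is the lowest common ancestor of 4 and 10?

7

Path 4→root: 4 0 12 1 7; path 10→root: 10 7.
First common node: 7.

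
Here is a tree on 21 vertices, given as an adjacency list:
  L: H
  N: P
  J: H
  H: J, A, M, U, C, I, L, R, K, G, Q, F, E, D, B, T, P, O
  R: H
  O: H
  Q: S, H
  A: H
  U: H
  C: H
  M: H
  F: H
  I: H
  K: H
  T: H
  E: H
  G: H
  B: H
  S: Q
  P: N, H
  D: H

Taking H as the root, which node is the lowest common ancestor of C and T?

H

C's ancestor chain is C, H and T's is T, H; they first meet at H.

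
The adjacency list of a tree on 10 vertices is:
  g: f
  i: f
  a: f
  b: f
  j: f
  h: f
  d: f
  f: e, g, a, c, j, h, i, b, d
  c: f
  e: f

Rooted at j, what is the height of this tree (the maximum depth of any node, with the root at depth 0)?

2

A deepest node is h, reached by j – f – h.
That path has 2 edges, so the height is 2.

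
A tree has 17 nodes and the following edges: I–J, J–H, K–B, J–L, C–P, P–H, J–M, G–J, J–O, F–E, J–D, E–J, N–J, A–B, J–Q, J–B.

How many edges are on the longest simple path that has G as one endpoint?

4

A farthest node from G is C.
The path G – J – H – P – C has 4 edges.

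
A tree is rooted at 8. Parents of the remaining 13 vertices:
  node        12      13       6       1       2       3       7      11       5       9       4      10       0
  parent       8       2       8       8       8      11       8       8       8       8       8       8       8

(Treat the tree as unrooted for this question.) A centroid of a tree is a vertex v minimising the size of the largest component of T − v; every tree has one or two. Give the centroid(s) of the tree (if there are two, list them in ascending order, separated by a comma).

8

Delete 8: the remaining components have sizes 2, 2, 1, 1, 1, 1, 1, 1, 1, 1, 1. Max 2 ≤ 7, so 8 is a centroid.
No neighbour of 8 does as well, so 8 is the unique centroid.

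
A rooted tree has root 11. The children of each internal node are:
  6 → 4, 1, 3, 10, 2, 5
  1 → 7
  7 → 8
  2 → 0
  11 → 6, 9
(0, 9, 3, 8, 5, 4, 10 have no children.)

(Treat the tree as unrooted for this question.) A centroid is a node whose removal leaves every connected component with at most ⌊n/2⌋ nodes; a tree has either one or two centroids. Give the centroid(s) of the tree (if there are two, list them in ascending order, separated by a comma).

Delete 6: the remaining components have sizes 3, 2, 2, 1, 1, 1, 1. Max 3 ≤ 6, so 6 is a centroid.
No neighbour of 6 does as well, so 6 is the unique centroid.

6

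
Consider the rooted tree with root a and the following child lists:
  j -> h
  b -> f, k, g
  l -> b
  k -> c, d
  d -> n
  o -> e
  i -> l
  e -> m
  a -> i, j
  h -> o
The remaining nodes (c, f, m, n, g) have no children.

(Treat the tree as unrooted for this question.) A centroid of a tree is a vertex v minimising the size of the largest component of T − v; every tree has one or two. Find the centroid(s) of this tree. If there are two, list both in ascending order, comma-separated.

l

Removing l splits the tree into components of sizes 7, 7; the largest is 7 ≤ ⌊15/2⌋ = 7.
No neighbour of l does as well, so l is the unique centroid.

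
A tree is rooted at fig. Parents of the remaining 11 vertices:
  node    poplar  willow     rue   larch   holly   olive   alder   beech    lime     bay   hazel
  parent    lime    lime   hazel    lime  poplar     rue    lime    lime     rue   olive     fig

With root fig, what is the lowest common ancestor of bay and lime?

rue

Ancestors of bay (toward the root): bay, olive, rue, hazel, fig.
Ancestors of lime: lime, rue, hazel, fig.
The deepest node appearing in both lists is rue.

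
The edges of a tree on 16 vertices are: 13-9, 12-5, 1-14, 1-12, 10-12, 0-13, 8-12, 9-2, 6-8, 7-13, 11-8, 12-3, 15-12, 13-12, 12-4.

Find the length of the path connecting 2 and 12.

2–9–13–12: 3 edges.

3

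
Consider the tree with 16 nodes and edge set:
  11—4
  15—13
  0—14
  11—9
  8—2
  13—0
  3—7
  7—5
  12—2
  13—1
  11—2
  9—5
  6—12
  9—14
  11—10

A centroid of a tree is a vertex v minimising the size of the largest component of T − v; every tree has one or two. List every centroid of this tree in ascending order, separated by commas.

9

If 9 is removed the pieces have sizes 7, 5, 3, all ≤ ⌊16/2⌋ = 8.
Every other node leaves some component of size > 8, so the centroid is unique.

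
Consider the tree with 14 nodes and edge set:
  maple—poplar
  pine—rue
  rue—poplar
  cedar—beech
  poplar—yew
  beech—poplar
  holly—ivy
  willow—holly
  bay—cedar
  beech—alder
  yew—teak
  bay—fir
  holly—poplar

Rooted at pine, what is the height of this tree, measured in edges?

The longest root-to-leaf path is pine → rue → poplar → beech → cedar → bay → fir (6 edges).

6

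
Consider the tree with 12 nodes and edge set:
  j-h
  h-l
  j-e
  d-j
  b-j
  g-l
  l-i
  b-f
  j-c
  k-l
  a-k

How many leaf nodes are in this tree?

7

Exactly 7 nodes have a single neighbour: a, c, d, e, f, g, i.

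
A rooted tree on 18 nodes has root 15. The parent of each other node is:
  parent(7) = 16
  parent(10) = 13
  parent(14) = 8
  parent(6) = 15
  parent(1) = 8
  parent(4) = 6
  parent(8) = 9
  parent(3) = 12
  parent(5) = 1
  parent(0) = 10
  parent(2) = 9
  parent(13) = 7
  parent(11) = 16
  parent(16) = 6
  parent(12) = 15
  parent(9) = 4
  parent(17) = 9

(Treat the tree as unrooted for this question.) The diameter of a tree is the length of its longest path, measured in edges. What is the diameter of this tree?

Starting from 5, a farthest node is 0 at distance 10.
One longest path: 5–1–8–9–4–6–16–7–13–10–0.
So the diameter is 10.

10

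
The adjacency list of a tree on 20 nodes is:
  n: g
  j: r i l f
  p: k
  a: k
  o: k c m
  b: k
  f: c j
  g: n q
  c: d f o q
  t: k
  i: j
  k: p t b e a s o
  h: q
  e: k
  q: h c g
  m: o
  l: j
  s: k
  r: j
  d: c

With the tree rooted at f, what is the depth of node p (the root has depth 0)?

4

Path from f to p: f–c–o–k–p, which has 4 edges.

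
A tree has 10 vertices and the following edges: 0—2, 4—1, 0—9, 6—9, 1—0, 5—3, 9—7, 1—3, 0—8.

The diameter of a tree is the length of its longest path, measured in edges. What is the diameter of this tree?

BFS from 7 reaches 5 last, at distance 5; BFS from 5 confirms no node is farther.
Path: 7 – 9 – 0 – 1 – 3 – 5.

5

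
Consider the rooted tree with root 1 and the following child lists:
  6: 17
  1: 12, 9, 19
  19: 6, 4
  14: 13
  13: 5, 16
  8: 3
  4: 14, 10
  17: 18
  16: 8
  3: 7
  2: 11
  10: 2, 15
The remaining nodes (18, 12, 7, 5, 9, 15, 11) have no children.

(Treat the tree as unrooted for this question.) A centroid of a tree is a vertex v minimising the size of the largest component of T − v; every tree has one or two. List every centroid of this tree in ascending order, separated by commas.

4

Removing 4 splits the tree into components of sizes 7, 7, 4; the largest is 7 ≤ ⌊19/2⌋ = 9.
No neighbour of 4 does as well, so 4 is the unique centroid.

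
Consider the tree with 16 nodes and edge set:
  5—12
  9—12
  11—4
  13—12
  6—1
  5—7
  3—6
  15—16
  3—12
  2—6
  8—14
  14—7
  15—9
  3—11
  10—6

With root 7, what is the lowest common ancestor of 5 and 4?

5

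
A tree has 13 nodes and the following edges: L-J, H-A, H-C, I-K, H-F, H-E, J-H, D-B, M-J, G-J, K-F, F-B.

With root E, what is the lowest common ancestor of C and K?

C's ancestor chain is C, H, E and K's is K, F, H, E; they first meet at H.

H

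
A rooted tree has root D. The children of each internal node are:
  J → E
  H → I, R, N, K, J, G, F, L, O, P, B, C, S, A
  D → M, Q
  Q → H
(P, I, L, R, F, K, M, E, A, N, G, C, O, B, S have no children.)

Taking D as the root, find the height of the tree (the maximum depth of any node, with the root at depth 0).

E sits deepest: D – Q – H – J – E — 4 edges from the root.

4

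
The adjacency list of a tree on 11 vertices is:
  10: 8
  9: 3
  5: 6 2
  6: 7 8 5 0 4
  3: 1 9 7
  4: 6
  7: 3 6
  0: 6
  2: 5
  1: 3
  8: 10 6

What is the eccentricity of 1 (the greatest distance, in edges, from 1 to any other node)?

5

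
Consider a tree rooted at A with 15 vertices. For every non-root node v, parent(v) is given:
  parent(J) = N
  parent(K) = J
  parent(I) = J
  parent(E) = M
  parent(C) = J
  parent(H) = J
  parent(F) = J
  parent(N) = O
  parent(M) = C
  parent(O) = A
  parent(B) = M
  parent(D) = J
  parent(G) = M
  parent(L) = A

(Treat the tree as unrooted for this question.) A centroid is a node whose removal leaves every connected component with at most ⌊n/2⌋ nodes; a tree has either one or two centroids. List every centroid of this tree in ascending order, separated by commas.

If J is removed the pieces have sizes 5, 4, 1, 1, 1, 1, 1, all ≤ ⌊15/2⌋ = 7.
No neighbour of J does as well, so J is the unique centroid.

J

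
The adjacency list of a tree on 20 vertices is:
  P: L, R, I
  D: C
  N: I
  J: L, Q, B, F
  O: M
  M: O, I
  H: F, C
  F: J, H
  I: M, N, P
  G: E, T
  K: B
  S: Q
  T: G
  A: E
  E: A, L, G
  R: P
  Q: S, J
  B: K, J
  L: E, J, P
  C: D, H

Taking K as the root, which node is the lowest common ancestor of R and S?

Path R→root: R P L J B K; path S→root: S Q J B K.
First common node: J.

J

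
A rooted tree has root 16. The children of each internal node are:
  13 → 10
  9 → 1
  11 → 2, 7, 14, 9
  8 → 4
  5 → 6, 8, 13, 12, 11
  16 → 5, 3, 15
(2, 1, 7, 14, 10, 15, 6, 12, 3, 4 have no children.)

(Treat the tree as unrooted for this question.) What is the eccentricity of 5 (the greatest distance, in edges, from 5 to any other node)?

3

A farthest node from 5 is 1.
The path 5–11–9–1 has 3 edges.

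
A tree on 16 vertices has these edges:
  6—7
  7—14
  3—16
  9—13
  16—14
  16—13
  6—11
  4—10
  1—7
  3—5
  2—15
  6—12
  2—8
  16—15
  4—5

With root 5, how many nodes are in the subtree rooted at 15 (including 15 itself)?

3

15's subtree: {15, 2, 8}, size 3.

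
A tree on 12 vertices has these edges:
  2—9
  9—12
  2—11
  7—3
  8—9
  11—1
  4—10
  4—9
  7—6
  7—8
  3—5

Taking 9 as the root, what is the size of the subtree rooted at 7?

4

Descendants of 7 (including itself): 7, 3, 6, 5. That's 4.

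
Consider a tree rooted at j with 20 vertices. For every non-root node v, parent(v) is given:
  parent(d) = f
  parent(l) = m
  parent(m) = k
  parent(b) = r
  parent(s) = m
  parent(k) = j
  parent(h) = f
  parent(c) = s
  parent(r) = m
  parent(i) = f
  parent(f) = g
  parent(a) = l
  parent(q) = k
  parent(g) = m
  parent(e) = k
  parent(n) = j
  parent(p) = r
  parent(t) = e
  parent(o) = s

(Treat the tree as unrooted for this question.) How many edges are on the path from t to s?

Walking from t: t–e–k–m–s. Length 4.

4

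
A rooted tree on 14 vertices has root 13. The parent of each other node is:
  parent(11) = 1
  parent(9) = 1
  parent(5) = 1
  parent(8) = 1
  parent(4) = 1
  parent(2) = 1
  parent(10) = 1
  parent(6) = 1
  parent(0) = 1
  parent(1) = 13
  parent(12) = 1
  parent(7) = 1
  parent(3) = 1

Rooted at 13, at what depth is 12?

2

Path from 13 to 12: 13–1–12, which has 2 edges.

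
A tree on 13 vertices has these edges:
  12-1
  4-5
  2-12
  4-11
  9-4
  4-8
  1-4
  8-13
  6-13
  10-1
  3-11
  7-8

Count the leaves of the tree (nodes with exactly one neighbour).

The leaves are 2, 3, 5, 6, 7, 9, 10.
That is 7 leaves.

7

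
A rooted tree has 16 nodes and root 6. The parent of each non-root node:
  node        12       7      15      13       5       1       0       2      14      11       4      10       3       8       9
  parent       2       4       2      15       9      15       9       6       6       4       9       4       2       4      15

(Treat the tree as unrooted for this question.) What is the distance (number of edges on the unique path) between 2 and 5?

3

The path is 2–15–9–5, which has 3 edges.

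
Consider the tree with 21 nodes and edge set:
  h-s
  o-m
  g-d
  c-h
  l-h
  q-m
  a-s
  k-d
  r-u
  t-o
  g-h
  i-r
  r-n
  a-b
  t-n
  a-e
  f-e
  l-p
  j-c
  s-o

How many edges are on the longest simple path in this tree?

9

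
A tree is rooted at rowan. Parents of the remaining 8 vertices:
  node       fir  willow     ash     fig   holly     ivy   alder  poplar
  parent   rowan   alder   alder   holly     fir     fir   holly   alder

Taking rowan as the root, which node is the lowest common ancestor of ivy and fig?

fir

Ancestors of ivy (toward the root): ivy, fir, rowan.
Ancestors of fig: fig, holly, fir, rowan.
The deepest node appearing in both lists is fir.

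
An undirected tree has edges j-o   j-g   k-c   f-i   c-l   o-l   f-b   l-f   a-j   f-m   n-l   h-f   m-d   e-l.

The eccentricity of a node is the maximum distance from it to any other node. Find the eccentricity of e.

4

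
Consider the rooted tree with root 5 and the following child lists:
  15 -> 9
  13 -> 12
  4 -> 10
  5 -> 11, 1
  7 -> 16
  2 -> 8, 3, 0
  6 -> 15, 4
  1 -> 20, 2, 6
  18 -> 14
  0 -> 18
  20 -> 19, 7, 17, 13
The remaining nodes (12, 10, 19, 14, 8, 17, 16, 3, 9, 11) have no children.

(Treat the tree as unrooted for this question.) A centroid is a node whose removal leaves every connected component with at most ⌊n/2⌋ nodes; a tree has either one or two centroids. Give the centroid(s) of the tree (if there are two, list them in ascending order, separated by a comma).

1

Removing 1 splits the tree into components of sizes 7, 6, 5, 2; the largest is 7 ≤ ⌊21/2⌋ = 10.
Every other node leaves some component of size > 10, so the centroid is unique.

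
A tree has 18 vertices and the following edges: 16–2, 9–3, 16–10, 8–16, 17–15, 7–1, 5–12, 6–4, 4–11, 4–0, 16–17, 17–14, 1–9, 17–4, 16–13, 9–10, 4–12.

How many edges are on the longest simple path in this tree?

Starting from 5, a farthest node is 7 at distance 8.
One longest path: 5-12-4-17-16-10-9-1-7.
So the diameter is 8.

8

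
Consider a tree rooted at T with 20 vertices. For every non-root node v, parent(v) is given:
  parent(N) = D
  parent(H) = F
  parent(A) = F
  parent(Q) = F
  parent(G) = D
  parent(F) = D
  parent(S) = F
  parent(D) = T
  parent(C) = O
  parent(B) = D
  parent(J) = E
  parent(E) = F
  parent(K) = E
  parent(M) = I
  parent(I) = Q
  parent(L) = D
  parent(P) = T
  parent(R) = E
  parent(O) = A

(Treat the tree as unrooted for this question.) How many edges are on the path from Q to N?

3

The path is Q – F – D – N, which has 3 edges.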